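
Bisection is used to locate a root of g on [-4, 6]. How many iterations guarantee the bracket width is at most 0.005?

11

Width after n steps is 10/2^n. Need 2^n ≥ 10/0.005 = 2000.
2^10 = 1024 < 2000 ≤ 2^11 = 2048, so n = 11.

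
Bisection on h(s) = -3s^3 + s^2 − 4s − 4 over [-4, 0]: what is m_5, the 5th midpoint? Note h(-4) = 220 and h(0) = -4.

h(-2) = 32 > 0, so the root lies in [-2, 0]
h(-1) = 4 > 0, so the root lies in [-1, 0]
h(-0.5) = -1.375 < 0, so the root lies in [-1, -0.5]
h(-0.75) = 0.8281 > 0, so the root lies in [-0.75, -0.5]
h(-0.625) = -0.377 < 0, so the root lies in [-0.75, -0.625]

-0.625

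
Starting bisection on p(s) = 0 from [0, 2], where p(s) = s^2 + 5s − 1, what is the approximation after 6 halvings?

s = 1 gives p = 5, positive; keep [0, 1]
s = 0.5 gives p = 1.75, positive; keep [0, 0.5]
s = 0.25 gives p = 0.3125, positive; keep [0, 0.25]
s = 0.125 gives p = -0.3594, negative; keep [0.125, 0.25]
s = 0.1875 gives p = -0.0273, negative; keep [0.1875, 0.25]
s = 0.21875 gives p = 0.1416, positive; keep [0.1875, 0.21875]

0.21875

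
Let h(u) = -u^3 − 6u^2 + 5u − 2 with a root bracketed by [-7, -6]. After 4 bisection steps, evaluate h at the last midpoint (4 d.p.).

1.6458

h(-6.5) = -13.375 < 0, so the root lies in [-7, -6.5]
h(-6.75) = -1.578125 < 0, so the root lies in [-7, -6.75]
h(-6.875) = 4.982422 > 0, so the root lies in [-6.875, -6.75]
h(-6.8125) = 1.6458 > 0, so the root lies in [-6.8125, -6.75]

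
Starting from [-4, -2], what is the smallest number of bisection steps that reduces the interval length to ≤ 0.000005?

Width after n steps is 2/2^n. Need 2^n ≥ 2/0.000005 = 400000.
2^18 = 262144 < 400000 ≤ 2^19 = 524288, so n = 19.

19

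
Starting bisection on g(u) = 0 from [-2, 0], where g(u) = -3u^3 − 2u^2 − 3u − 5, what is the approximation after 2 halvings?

-1.5

g(-1) = -1 < 0, so the root lies in [-2, -1]
g(-1.5) = 5.125 > 0, so the root lies in [-1.5, -1]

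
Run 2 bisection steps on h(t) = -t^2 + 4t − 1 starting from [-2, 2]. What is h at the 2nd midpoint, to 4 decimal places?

2.0000

t = 0 gives h = -1, negative; keep [0, 2]
t = 1 gives h = 2, positive; keep [0, 1]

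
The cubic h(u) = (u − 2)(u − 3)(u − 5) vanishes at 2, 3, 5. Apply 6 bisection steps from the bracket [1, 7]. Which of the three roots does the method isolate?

5

m = 4, h(m) = -2 (−); new bracket [4, 7]
m = 5.5, h(m) = 4.375 (+); new bracket [4, 5.5]
m = 4.75, h(m) = -1.203125 (−); new bracket [4.75, 5.5]
m = 5.125, h(m) = 0.8301 (+); new bracket [4.75, 5.125]
m = 4.9375, h(m) = -0.3557 (−); new bracket [4.9375, 5.125]
m = 5.03125, h(m) = 0.1924 (+); new bracket [4.9375, 5.03125]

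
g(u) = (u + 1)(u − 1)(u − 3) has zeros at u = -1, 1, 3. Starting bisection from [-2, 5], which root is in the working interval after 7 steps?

midpoint 1.5: g = -1.875 < 0 → [1.5, 5]
midpoint 3.25: g = 2.390625 > 0 → [1.5, 3.25]
midpoint 2.375: g = -2.900391 < 0 → [2.375, 3.25]
midpoint 2.8125: g = -1.2957 < 0 → [2.8125, 3.25]
midpoint 3.03125: g = 0.2559 > 0 → [2.8125, 3.03125]
midpoint 2.921875: g = -0.5889 < 0 → [2.921875, 3.03125]
midpoint 2.9765625: g = -0.1842 < 0 → [2.9765625, 3.03125]

3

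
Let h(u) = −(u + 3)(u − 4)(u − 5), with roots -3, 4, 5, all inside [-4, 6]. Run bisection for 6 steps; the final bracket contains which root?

-3

u = 1 gives h = -48, negative; keep [-4, 1]
u = -1.5 gives h = -53.625, negative; keep [-4, -1.5]
u = -2.75 gives h = -13.078125, negative; keep [-4, -2.75]
u = -3.375 gives h = 23.1621, positive; keep [-3.375, -2.75]
u = -3.0625 gives h = 3.5588, positive; keep [-3.0625, -2.75]
u = -2.90625 gives h = -5.119, negative; keep [-3.0625, -2.90625]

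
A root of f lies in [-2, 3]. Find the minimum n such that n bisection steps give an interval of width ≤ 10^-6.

Width after n steps is 5/2^n. Need 2^n ≥ 5/10^-6 = 5000000.
2^22 = 4194304 < 5000000 ≤ 2^23 = 8388608, so n = 23.

23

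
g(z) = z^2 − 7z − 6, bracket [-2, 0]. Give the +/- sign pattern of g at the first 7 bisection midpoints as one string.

+--+++-

m = -1, g(m) = 2 (+); new bracket [-1, 0]
m = -0.5, g(m) = -2.25 (−); new bracket [-1, -0.5]
m = -0.75, g(m) = -0.1875 (−); new bracket [-1, -0.75]
m = -0.875, g(m) = 0.8906 (+); new bracket [-0.875, -0.75]
m = -0.8125, g(m) = 0.3477 (+); new bracket [-0.8125, -0.75]
m = -0.78125, g(m) = 0.0791 (+); new bracket [-0.78125, -0.75]
m = -0.765625, g(m) = -0.0544 (−); new bracket [-0.78125, -0.765625]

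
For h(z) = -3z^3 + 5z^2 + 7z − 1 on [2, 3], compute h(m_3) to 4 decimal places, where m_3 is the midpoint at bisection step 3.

-2.4355

midpoint 2.5: h = 0.875 > 0 → [2.5, 3]
midpoint 2.75: h = -6.328125 < 0 → [2.5, 2.75]
midpoint 2.625: h = -2.435547 < 0 → [2.5, 2.625]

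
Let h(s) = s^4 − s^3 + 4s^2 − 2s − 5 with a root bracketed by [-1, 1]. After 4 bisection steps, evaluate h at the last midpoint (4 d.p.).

1.0686

m = 0, h(m) = -5 (−); new bracket [-1, 0]
m = -0.5, h(m) = -2.8125 (−); new bracket [-1, -0.5]
m = -0.75, h(m) = -0.511719 (−); new bracket [-1, -0.75]
m = -0.875, h(m) = 1.0686 (+); new bracket [-0.875, -0.75]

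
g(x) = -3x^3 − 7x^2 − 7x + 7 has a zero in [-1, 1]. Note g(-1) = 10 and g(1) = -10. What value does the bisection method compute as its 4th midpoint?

g(0) = 7 > 0, so the root lies in [0, 1]
g(0.5) = 1.375 > 0, so the root lies in [0.5, 1]
g(0.75) = -3.453125 < 0, so the root lies in [0.5, 0.75]
g(0.625) = -0.8418 < 0, so the root lies in [0.5, 0.625]

0.625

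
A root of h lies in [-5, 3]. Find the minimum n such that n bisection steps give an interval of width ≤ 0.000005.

Width after n steps is 8/2^n. Need 2^n ≥ 8/0.000005 = 1600000.
2^20 = 1048576 < 1600000 ≤ 2^21 = 2097152, so n = 21.

21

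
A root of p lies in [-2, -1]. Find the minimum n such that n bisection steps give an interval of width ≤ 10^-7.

24

Width after n steps is 1/2^n. Need 2^n ≥ 1/10^-7 = 10000000.
2^23 = 8388608 < 10000000 ≤ 2^24 = 16777216, so n = 24.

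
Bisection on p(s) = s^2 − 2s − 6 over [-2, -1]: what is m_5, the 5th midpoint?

m = -1.5, p(m) = -0.75 (−); new bracket [-2, -1.5]
m = -1.75, p(m) = 0.5625 (+); new bracket [-1.75, -1.5]
m = -1.625, p(m) = -0.109375 (−); new bracket [-1.75, -1.625]
m = -1.6875, p(m) = 0.2227 (+); new bracket [-1.6875, -1.625]
m = -1.65625, p(m) = 0.0557 (+); new bracket [-1.65625, -1.625]

-1.65625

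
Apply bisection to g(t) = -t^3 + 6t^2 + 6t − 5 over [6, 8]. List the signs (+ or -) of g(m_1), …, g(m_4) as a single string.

m = 7, g(m) = -12 (−); new bracket [6, 7]
m = 6.5, g(m) = 12.875 (+); new bracket [6.5, 7]
m = 6.75, g(m) = 1.328125 (+); new bracket [6.75, 7]
m = 6.875, g(m) = -5.1074 (−); new bracket [6.75, 6.875]

-++-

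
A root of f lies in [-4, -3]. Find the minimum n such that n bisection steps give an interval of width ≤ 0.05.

Width after n steps is 1/2^n. Need 2^n ≥ 1/0.05 = 20.
2^4 = 16 < 20 ≤ 2^5 = 32, so n = 5.

5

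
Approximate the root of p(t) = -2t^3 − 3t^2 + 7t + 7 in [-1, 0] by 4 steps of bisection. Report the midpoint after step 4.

t = -0.5 gives p = 3, positive; keep [-1, -0.5]
t = -0.75 gives p = 0.90625, positive; keep [-1, -0.75]
t = -0.875 gives p = -0.082031, negative; keep [-0.875, -0.75]
t = -0.8125 gives p = 0.4048, positive; keep [-0.875, -0.8125]

-0.8125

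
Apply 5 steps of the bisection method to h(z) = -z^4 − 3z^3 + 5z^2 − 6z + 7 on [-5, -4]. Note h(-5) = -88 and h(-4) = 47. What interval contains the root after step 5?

midpoint -4.5: h = -1.4375 < 0 → [-4.5, -4]
midpoint -4.25: h = 26.855469 > 0 → [-4.5, -4.25]
midpoint -4.375: h = 13.810303 > 0 → [-4.5, -4.375]
midpoint -4.4375: h = 6.4724 > 0 → [-4.5, -4.4375]
midpoint -4.46875: h = 2.5903 > 0 → [-4.5, -4.46875]

[-4.5, -4.46875]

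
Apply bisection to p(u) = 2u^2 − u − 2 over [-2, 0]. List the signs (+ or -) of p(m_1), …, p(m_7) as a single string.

+--+++-

u = -1 gives p = 1, positive; keep [-1, 0]
u = -0.5 gives p = -1, negative; keep [-1, -0.5]
u = -0.75 gives p = -0.125, negative; keep [-1, -0.75]
u = -0.875 gives p = 0.4062, positive; keep [-0.875, -0.75]
u = -0.8125 gives p = 0.1328, positive; keep [-0.8125, -0.75]
u = -0.78125 gives p = 0.002, positive; keep [-0.78125, -0.75]
u = -0.765625 gives p = -0.062, negative; keep [-0.78125, -0.765625]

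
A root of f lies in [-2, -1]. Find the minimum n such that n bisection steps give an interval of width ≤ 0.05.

5

Width after n steps is 1/2^n. Need 2^n ≥ 1/0.05 = 20.
2^4 = 16 < 20 ≤ 2^5 = 32, so n = 5.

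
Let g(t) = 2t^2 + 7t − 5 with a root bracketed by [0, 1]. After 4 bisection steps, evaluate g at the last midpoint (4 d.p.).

g(0.5) = -1 < 0, so the root lies in [0.5, 1]
g(0.75) = 1.375 > 0, so the root lies in [0.5, 0.75]
g(0.625) = 0.15625 > 0, so the root lies in [0.5, 0.625]
g(0.5625) = -0.4297 < 0, so the root lies in [0.5625, 0.625]

-0.4297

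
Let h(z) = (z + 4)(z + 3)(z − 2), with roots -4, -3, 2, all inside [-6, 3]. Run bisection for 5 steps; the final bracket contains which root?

2

midpoint -1.5: h = -13.125 < 0 → [-1.5, 3]
midpoint 0.75: h = -22.265625 < 0 → [0.75, 3]
midpoint 1.875: h = -3.580078 < 0 → [1.875, 3]
midpoint 2.4375: h = 15.3142 > 0 → [1.875, 2.4375]
midpoint 2.15625: h = 4.9599 > 0 → [1.875, 2.15625]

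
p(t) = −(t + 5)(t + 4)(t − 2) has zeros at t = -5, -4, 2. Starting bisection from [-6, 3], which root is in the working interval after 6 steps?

2

t = -1.5 gives p = 30.625, positive; keep [-1.5, 3]
t = 0.75 gives p = 34.140625, positive; keep [0.75, 3]
t = 1.875 gives p = 5.048828, positive; keep [1.875, 3]
t = 2.4375 gives p = -20.947, negative; keep [1.875, 2.4375]
t = 2.15625 gives p = -6.8837, negative; keep [1.875, 2.15625]
t = 2.015625 gives p = -0.6594, negative; keep [1.875, 2.015625]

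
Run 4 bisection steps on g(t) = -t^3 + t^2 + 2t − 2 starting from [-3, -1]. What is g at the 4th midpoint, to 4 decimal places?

-0.2598

t = -2 gives g = 6, positive; keep [-2, -1]
t = -1.5 gives g = 0.625, positive; keep [-1.5, -1]
t = -1.25 gives g = -0.984375, negative; keep [-1.5, -1.25]
t = -1.375 gives g = -0.2598, negative; keep [-1.5, -1.375]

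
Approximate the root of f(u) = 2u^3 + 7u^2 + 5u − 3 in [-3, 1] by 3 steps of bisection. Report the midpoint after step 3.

u = -1 gives f = -3, negative; keep [-1, 1]
u = 0 gives f = -3, negative; keep [0, 1]
u = 0.5 gives f = 1.5, positive; keep [0, 0.5]

0.5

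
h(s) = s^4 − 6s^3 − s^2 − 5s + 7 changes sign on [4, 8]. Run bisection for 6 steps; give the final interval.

[6.25, 6.3125]

s = 6 gives h = -59, negative; keep [6, 8]
s = 7 gives h = 266, positive; keep [6, 7]
s = 6.5 gives h = 69.5625, positive; keep [6, 6.5]
s = 6.25 gives h = -2.2773, negative; keep [6.25, 6.5]
s = 6.375 gives h = 31.6409, positive; keep [6.25, 6.375]
s = 6.3125 gives h = 14.1956, positive; keep [6.25, 6.3125]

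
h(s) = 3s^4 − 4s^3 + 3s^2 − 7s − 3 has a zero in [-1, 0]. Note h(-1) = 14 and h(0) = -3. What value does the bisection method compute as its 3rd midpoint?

-0.375

h(-0.5) = 1.9375 > 0, so the root lies in [-0.5, 0]
h(-0.25) = -0.988281 < 0, so the root lies in [-0.5, -0.25]
h(-0.375) = 0.317139 > 0, so the root lies in [-0.375, -0.25]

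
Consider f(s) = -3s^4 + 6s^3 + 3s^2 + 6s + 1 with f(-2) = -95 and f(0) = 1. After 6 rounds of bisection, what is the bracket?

midpoint -1: f = -11 < 0 → [-1, 0]
midpoint -0.5: f = -2.1875 < 0 → [-0.5, 0]
midpoint -0.25: f = -0.417969 < 0 → [-0.25, 0]
midpoint -0.125: f = 0.2844 > 0 → [-0.25, -0.125]
midpoint -0.1875: f = -0.0628 < 0 → [-0.1875, -0.125]
midpoint -0.15625: f = 0.1111 > 0 → [-0.1875, -0.15625]

[-0.1875, -0.15625]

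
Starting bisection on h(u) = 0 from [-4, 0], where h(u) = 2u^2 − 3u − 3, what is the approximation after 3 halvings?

-0.5

midpoint -2: h = 11 > 0 → [-2, 0]
midpoint -1: h = 2 > 0 → [-1, 0]
midpoint -0.5: h = -1 < 0 → [-1, -0.5]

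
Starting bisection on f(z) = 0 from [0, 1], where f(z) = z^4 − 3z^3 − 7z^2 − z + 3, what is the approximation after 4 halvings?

0.5625

midpoint 0.5: f = 0.4375 > 0 → [0.5, 1]
midpoint 0.75: f = -2.636719 < 0 → [0.5, 0.75]
midpoint 0.625: f = -0.939209 < 0 → [0.5, 0.625]
midpoint 0.5625: f = -0.2112 < 0 → [0.5, 0.5625]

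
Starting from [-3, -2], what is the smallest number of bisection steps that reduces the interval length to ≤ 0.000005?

18

Width after n steps is 1/2^n. Need 2^n ≥ 1/0.000005 = 200000.
2^17 = 131072 < 200000 ≤ 2^18 = 262144, so n = 18.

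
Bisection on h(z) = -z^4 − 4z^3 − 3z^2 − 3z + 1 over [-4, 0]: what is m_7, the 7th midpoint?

m = -2, h(m) = 11 (+); new bracket [-4, -2]
m = -3, h(m) = 10 (+); new bracket [-4, -3]
m = -3.5, h(m) = -3.8125 (−); new bracket [-3.5, -3]
m = -3.25, h(m) = 4.8086 (+); new bracket [-3.5, -3.25]
m = -3.375, h(m) = 0.9802 (+); new bracket [-3.5, -3.375]
m = -3.4375, h(m) = -1.2886 (−); new bracket [-3.4375, -3.375]
m = -3.40625, h(m) = -0.1232 (−); new bracket [-3.40625, -3.375]

-3.40625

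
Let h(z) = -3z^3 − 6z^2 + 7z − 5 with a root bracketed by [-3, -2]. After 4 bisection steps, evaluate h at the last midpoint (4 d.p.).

z = -2.5 gives h = -13.125, negative; keep [-3, -2.5]
z = -2.75 gives h = -7.234375, negative; keep [-3, -2.75]
z = -2.875 gives h = -3.427734, negative; keep [-3, -2.875]
z = -2.9375 gives h = -1.2937, negative; keep [-3, -2.9375]

-1.2937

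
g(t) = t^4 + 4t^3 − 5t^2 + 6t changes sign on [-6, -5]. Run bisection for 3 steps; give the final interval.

[-5.25, -5.125]

t = -5.5 gives g = 65.3125, positive; keep [-5.5, -5]
t = -5.25 gives g = 11.566406, positive; keep [-5.25, -5]
t = -5.125 gives g = -10.640381, negative; keep [-5.25, -5.125]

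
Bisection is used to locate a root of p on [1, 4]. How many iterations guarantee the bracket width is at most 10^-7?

25

Width after n steps is 3/2^n. Need 2^n ≥ 3/10^-7 = 30000000.
2^24 = 16777216 < 30000000 ≤ 2^25 = 33554432, so n = 25.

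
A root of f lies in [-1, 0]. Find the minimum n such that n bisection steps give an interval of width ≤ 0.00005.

Width after n steps is 1/2^n. Need 2^n ≥ 1/0.00005 = 20000.
2^14 = 16384 < 20000 ≤ 2^15 = 32768, so n = 15.

15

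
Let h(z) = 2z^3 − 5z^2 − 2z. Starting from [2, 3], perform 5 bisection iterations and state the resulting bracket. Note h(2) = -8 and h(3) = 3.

h(2.5) = -5 < 0, so the root lies in [2.5, 3]
h(2.75) = -1.71875 < 0, so the root lies in [2.75, 3]
h(2.875) = 0.449219 > 0, so the root lies in [2.75, 2.875]
h(2.8125) = -0.6812 < 0, so the root lies in [2.8125, 2.875]
h(2.84375) = -0.1277 < 0, so the root lies in [2.84375, 2.875]

[2.84375, 2.875]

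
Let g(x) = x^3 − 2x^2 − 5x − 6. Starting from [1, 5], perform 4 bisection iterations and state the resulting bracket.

[3.75, 4]

g(3) = -12 < 0, so the root lies in [3, 5]
g(4) = 6 > 0, so the root lies in [3, 4]
g(3.5) = -5.125 < 0, so the root lies in [3.5, 4]
g(3.75) = -0.1406 < 0, so the root lies in [3.75, 4]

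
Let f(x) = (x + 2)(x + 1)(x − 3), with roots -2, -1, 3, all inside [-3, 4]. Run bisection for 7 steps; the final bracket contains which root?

3

x = 0.5 gives f = -9.375, negative; keep [0.5, 4]
x = 2.25 gives f = -10.359375, negative; keep [2.25, 4]
x = 3.125 gives f = 2.642578, positive; keep [2.25, 3.125]
x = 2.6875 gives f = -5.4016, negative; keep [2.6875, 3.125]
x = 2.90625 gives f = -1.7967, negative; keep [2.90625, 3.125]
x = 3.015625 gives f = 0.3147, positive; keep [2.90625, 3.015625]
x = 2.9609375 gives f = -0.7676, negative; keep [2.9609375, 3.015625]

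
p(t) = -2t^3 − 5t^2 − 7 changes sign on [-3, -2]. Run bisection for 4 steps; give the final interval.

[-2.9375, -2.875]

p(-2.5) = -7 < 0, so the root lies in [-3, -2.5]
p(-2.75) = -3.21875 < 0, so the root lies in [-3, -2.75]
p(-2.875) = -0.800781 < 0, so the root lies in [-3, -2.875]
p(-2.9375) = 0.5503 > 0, so the root lies in [-2.9375, -2.875]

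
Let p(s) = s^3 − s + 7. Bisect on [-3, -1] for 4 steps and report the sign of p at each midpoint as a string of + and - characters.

+---

midpoint -2: p = 1 > 0 → [-3, -2]
midpoint -2.5: p = -6.125 < 0 → [-2.5, -2]
midpoint -2.25: p = -2.140625 < 0 → [-2.25, -2]
midpoint -2.125: p = -0.4707 < 0 → [-2.125, -2]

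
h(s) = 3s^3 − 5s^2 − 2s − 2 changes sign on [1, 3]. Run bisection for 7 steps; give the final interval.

m = 2, h(m) = -2 (−); new bracket [2, 3]
m = 2.5, h(m) = 8.625 (+); new bracket [2, 2.5]
m = 2.25, h(m) = 2.359375 (+); new bracket [2, 2.25]
m = 2.125, h(m) = -0.041 (−); new bracket [2.125, 2.25]
m = 2.1875, h(m) = 1.1018 (+); new bracket [2.125, 2.1875]
m = 2.15625, h(m) = 0.5163 (+); new bracket [2.125, 2.15625]
m = 2.140625, h(m) = 0.2342 (+); new bracket [2.125, 2.140625]

[2.125, 2.140625]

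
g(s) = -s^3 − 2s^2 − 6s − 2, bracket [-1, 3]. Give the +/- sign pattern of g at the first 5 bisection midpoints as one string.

--+-+

midpoint 1: g = -11 < 0 → [-1, 1]
midpoint 0: g = -2 < 0 → [-1, 0]
midpoint -0.5: g = 0.625 > 0 → [-0.5, 0]
midpoint -0.25: g = -0.6094 < 0 → [-0.5, -0.25]
midpoint -0.375: g = 0.0215 > 0 → [-0.375, -0.25]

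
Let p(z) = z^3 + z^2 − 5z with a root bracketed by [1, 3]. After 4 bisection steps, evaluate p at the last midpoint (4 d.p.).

0.7324

p(2) = 2 > 0, so the root lies in [1, 2]
p(1.5) = -1.875 < 0, so the root lies in [1.5, 2]
p(1.75) = -0.328125 < 0, so the root lies in [1.75, 2]
p(1.875) = 0.7324 > 0, so the root lies in [1.75, 1.875]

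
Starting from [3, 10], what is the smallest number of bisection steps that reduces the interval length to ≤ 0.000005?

21

Width after n steps is 7/2^n. Need 2^n ≥ 7/0.000005 = 1400000.
2^20 = 1048576 < 1400000 ≤ 2^21 = 2097152, so n = 21.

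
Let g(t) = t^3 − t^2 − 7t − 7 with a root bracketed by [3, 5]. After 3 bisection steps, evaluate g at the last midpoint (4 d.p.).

midpoint 4: g = 13 > 0 → [3, 4]
midpoint 3.5: g = -0.875 < 0 → [3.5, 4]
midpoint 3.75: g = 5.421875 > 0 → [3.5, 3.75]

5.4219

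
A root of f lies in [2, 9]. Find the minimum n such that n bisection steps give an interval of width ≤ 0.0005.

Width after n steps is 7/2^n. Need 2^n ≥ 7/0.0005 = 14000.
2^13 = 8192 < 14000 ≤ 2^14 = 16384, so n = 14.

14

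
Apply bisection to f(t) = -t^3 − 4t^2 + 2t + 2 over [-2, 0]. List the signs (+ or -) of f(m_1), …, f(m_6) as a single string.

t = -1 gives f = -3, negative; keep [-1, 0]
t = -0.5 gives f = 0.125, positive; keep [-1, -0.5]
t = -0.75 gives f = -1.328125, negative; keep [-0.75, -0.5]
t = -0.625 gives f = -0.5684, negative; keep [-0.625, -0.5]
t = -0.5625 gives f = -0.2126, negative; keep [-0.5625, -0.5]
t = -0.53125 gives f = -0.0415, negative; keep [-0.53125, -0.5]

-+----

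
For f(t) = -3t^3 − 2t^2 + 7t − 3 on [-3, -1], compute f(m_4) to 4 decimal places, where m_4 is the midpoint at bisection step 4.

1.8809

midpoint -2: f = -1 < 0 → [-3, -2]
midpoint -2.5: f = 13.875 > 0 → [-2.5, -2]
midpoint -2.25: f = 5.296875 > 0 → [-2.25, -2]
midpoint -2.125: f = 1.8809 > 0 → [-2.125, -2]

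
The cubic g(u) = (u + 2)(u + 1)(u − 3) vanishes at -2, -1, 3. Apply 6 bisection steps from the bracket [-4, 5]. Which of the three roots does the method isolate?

u = 0.5 gives g = -9.375, negative; keep [0.5, 5]
u = 2.75 gives g = -4.453125, negative; keep [2.75, 5]
u = 3.875 gives g = 25.060547, positive; keep [2.75, 3.875]
u = 3.3125 gives g = 7.1594, positive; keep [2.75, 3.3125]
u = 3.03125 gives g = 0.6338, positive; keep [2.75, 3.03125]
u = 2.890625 gives g = -2.0811, negative; keep [2.890625, 3.03125]

3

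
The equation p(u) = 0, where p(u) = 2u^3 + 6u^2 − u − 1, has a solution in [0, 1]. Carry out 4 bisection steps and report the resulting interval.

midpoint 0.5: p = 0.25 > 0 → [0, 0.5]
midpoint 0.25: p = -0.84375 < 0 → [0.25, 0.5]
midpoint 0.375: p = -0.425781 < 0 → [0.375, 0.5]
midpoint 0.4375: p = -0.1216 < 0 → [0.4375, 0.5]

[0.4375, 0.5]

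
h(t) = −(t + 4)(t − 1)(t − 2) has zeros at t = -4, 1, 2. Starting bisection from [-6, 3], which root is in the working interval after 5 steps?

-4

m = -1.5, h(m) = -21.875 (−); new bracket [-6, -1.5]
m = -3.75, h(m) = -6.828125 (−); new bracket [-6, -3.75]
m = -4.875, h(m) = 35.341797 (+); new bracket [-4.875, -3.75]
m = -4.3125, h(m) = 10.4797 (+); new bracket [-4.3125, -3.75]
m = -4.03125, h(m) = 0.9483 (+); new bracket [-4.03125, -3.75]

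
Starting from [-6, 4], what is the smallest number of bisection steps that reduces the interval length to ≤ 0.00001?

Width after n steps is 10/2^n. Need 2^n ≥ 10/0.00001 = 1000000.
2^19 = 524288 < 1000000 ≤ 2^20 = 1048576, so n = 20.

20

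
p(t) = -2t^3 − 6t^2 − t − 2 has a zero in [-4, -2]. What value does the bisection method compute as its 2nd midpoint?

-2.5

m = -3, p(m) = 1 (+); new bracket [-3, -2]
m = -2.5, p(m) = -5.75 (−); new bracket [-3, -2.5]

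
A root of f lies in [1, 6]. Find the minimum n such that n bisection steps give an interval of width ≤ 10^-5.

Width after n steps is 5/2^n. Need 2^n ≥ 5/10^-5 = 500000.
2^18 = 262144 < 500000 ≤ 2^19 = 524288, so n = 19.

19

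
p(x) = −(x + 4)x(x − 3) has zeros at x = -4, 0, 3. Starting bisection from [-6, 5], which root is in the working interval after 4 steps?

-4

midpoint -0.5: p = -6.125 < 0 → [-6, -0.5]
midpoint -3.25: p = -15.234375 < 0 → [-6, -3.25]
midpoint -4.625: p = 22.041016 > 0 → [-4.625, -3.25]
midpoint -3.9375: p = -1.7073 < 0 → [-4.625, -3.9375]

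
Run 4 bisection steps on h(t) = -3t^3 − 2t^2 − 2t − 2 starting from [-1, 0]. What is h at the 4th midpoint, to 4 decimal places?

h(-0.5) = -1.125 < 0, so the root lies in [-1, -0.5]
h(-0.75) = -0.359375 < 0, so the root lies in [-1, -0.75]
h(-0.875) = 0.228516 > 0, so the root lies in [-0.875, -0.75]
h(-0.8125) = -0.0862 < 0, so the root lies in [-0.875, -0.8125]

-0.0862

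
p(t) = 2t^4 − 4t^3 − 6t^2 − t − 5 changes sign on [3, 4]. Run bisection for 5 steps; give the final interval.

[3.09375, 3.125]

p(3.5) = 46.625 > 0, so the root lies in [3, 3.5]
p(3.25) = 14.195312 > 0, so the root lies in [3, 3.25]
p(3.125) = 1.945801 > 0, so the root lies in [3, 3.125]
p(3.0625) = -3.2998 < 0, so the root lies in [3.0625, 3.125]
p(3.09375) = -0.747 < 0, so the root lies in [3.09375, 3.125]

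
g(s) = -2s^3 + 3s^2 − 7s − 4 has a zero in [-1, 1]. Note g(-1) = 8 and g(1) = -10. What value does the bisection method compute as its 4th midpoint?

-0.375

m = 0, g(m) = -4 (−); new bracket [-1, 0]
m = -0.5, g(m) = 0.5 (+); new bracket [-0.5, 0]
m = -0.25, g(m) = -2.03125 (−); new bracket [-0.5, -0.25]
m = -0.375, g(m) = -0.8477 (−); new bracket [-0.5, -0.375]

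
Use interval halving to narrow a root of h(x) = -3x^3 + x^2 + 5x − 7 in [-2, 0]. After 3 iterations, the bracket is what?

[-1.75, -1.5]

m = -1, h(m) = -8 (−); new bracket [-2, -1]
m = -1.5, h(m) = -2.125 (−); new bracket [-2, -1.5]
m = -1.75, h(m) = 3.390625 (+); new bracket [-1.75, -1.5]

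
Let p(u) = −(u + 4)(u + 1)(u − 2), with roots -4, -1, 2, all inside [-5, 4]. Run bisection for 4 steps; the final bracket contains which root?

2

midpoint -0.5: p = 4.375 > 0 → [-0.5, 4]
midpoint 1.75: p = 3.953125 > 0 → [1.75, 4]
midpoint 2.875: p = -23.310547 < 0 → [1.75, 2.875]
midpoint 2.3125: p = -6.5344 < 0 → [1.75, 2.3125]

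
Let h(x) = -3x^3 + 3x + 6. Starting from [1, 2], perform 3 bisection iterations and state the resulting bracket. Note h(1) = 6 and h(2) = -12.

h(1.5) = 0.375 > 0, so the root lies in [1.5, 2]
h(1.75) = -4.828125 < 0, so the root lies in [1.5, 1.75]
h(1.625) = -1.998047 < 0, so the root lies in [1.5, 1.625]

[1.5, 1.625]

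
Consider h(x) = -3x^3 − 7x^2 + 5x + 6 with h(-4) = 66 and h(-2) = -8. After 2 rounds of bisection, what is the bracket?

[-3, -2.5]

x = -3 gives h = 9, positive; keep [-3, -2]
x = -2.5 gives h = -3.375, negative; keep [-3, -2.5]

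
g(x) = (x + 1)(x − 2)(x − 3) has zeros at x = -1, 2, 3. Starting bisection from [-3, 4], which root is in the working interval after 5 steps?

-1

midpoint 0.5: g = 5.625 > 0 → [-3, 0.5]
midpoint -1.25: g = -3.453125 < 0 → [-1.25, 0.5]
midpoint -0.375: g = 5.009766 > 0 → [-1.25, -0.375]
midpoint -0.8125: g = 2.0105 > 0 → [-1.25, -0.8125]
midpoint -1.03125: g = -0.3819 < 0 → [-1.03125, -0.8125]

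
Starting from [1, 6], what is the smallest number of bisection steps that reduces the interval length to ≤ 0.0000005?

Width after n steps is 5/2^n. Need 2^n ≥ 5/0.0000005 = 10000000.
2^23 = 8388608 < 10000000 ≤ 2^24 = 16777216, so n = 24.

24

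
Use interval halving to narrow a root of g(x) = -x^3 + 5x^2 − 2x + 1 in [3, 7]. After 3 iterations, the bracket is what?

g(5) = -9 < 0, so the root lies in [3, 5]
g(4) = 9 > 0, so the root lies in [4, 5]
g(4.5) = 2.125 > 0, so the root lies in [4.5, 5]

[4.5, 5]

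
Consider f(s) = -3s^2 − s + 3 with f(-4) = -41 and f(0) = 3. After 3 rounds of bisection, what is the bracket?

f(-2) = -7 < 0, so the root lies in [-2, 0]
f(-1) = 1 > 0, so the root lies in [-2, -1]
f(-1.5) = -2.25 < 0, so the root lies in [-1.5, -1]

[-1.5, -1]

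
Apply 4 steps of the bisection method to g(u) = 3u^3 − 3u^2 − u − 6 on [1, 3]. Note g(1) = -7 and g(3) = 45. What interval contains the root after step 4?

[1.75, 1.875]

u = 2 gives g = 4, positive; keep [1, 2]
u = 1.5 gives g = -4.125, negative; keep [1.5, 2]
u = 1.75 gives g = -0.859375, negative; keep [1.75, 2]
u = 1.875 gives g = 1.3535, positive; keep [1.75, 1.875]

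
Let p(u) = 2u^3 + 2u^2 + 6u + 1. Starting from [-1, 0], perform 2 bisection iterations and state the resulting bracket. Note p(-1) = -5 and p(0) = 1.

[-0.25, 0]

u = -0.5 gives p = -1.75, negative; keep [-0.5, 0]
u = -0.25 gives p = -0.40625, negative; keep [-0.25, 0]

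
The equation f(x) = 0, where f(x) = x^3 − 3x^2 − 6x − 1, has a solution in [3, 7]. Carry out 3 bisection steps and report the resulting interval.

[4, 4.5]

midpoint 5: f = 19 > 0 → [3, 5]
midpoint 4: f = -9 < 0 → [4, 5]
midpoint 4.5: f = 2.375 > 0 → [4, 4.5]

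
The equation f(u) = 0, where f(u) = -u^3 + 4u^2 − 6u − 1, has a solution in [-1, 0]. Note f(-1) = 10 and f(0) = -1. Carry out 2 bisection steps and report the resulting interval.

[-0.25, 0]

midpoint -0.5: f = 3.125 > 0 → [-0.5, 0]
midpoint -0.25: f = 0.765625 > 0 → [-0.25, 0]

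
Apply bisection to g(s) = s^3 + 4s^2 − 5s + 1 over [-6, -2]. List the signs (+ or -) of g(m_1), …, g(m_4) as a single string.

midpoint -4: g = 21 > 0 → [-6, -4]
midpoint -5: g = 1 > 0 → [-6, -5]
midpoint -5.5: g = -16.875 < 0 → [-5.5, -5]
midpoint -5.25: g = -7.2031 < 0 → [-5.25, -5]

++--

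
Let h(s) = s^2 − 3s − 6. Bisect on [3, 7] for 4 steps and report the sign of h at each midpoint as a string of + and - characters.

m = 5, h(m) = 4 (+); new bracket [3, 5]
m = 4, h(m) = -2 (−); new bracket [4, 5]
m = 4.5, h(m) = 0.75 (+); new bracket [4, 4.5]
m = 4.25, h(m) = -0.6875 (−); new bracket [4.25, 4.5]

+-+-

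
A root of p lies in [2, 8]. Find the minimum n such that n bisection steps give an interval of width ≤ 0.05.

7

Width after n steps is 6/2^n. Need 2^n ≥ 6/0.05 = 120.
2^6 = 64 < 120 ≤ 2^7 = 128, so n = 7.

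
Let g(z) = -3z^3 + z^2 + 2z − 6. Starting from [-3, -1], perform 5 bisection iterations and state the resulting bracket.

[-1.375, -1.3125]

m = -2, g(m) = 18 (+); new bracket [-2, -1]
m = -1.5, g(m) = 3.375 (+); new bracket [-1.5, -1]
m = -1.25, g(m) = -1.078125 (−); new bracket [-1.5, -1.25]
m = -1.375, g(m) = 0.9395 (+); new bracket [-1.375, -1.25]
m = -1.3125, g(m) = -0.1194 (−); new bracket [-1.375, -1.3125]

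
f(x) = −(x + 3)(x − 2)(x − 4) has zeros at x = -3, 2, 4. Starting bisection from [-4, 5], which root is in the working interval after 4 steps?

-3

m = 0.5, f(m) = -18.375 (−); new bracket [-4, 0.5]
m = -1.75, f(m) = -26.953125 (−); new bracket [-4, -1.75]
m = -2.875, f(m) = -4.189453 (−); new bracket [-4, -2.875]
m = -3.4375, f(m) = 17.6931 (+); new bracket [-3.4375, -2.875]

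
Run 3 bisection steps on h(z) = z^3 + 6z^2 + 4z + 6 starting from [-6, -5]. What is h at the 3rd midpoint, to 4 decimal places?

2.5566

h(-5.5) = -0.875 < 0, so the root lies in [-5.5, -5]
h(-5.25) = 5.671875 > 0, so the root lies in [-5.5, -5.25]
h(-5.375) = 2.556641 > 0, so the root lies in [-5.5, -5.375]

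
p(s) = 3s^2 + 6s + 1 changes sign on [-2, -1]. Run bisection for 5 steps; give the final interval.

[-1.84375, -1.8125]

m = -1.5, p(m) = -1.25 (−); new bracket [-2, -1.5]
m = -1.75, p(m) = -0.3125 (−); new bracket [-2, -1.75]
m = -1.875, p(m) = 0.296875 (+); new bracket [-1.875, -1.75]
m = -1.8125, p(m) = -0.0195 (−); new bracket [-1.875, -1.8125]
m = -1.84375, p(m) = 0.1357 (+); new bracket [-1.84375, -1.8125]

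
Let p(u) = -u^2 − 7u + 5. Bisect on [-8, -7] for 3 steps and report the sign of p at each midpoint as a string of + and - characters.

+-+

u = -7.5 gives p = 1.25, positive; keep [-8, -7.5]
u = -7.75 gives p = -0.8125, negative; keep [-7.75, -7.5]
u = -7.625 gives p = 0.234375, positive; keep [-7.75, -7.625]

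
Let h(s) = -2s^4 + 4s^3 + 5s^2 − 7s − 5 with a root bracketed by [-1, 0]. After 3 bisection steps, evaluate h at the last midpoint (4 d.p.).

s = -0.5 gives h = -0.875, negative; keep [-1, -0.5]
s = -0.75 gives h = 0.742188, positive; keep [-0.75, -0.5]
s = -0.625 gives h = 0.046387, positive; keep [-0.625, -0.5]

0.0464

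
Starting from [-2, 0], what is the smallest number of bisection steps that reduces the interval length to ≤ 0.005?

9

Width after n steps is 2/2^n. Need 2^n ≥ 2/0.005 = 400.
2^8 = 256 < 400 ≤ 2^9 = 512, so n = 9.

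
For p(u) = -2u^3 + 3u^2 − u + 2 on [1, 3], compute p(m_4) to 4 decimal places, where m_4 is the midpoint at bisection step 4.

-0.2852

p(2) = -4 < 0, so the root lies in [1, 2]
p(1.5) = 0.5 > 0, so the root lies in [1.5, 2]
p(1.75) = -1.28125 < 0, so the root lies in [1.5, 1.75]
p(1.625) = -0.2852 < 0, so the root lies in [1.5, 1.625]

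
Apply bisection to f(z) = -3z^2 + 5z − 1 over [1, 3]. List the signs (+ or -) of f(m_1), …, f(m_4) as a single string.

--++

z = 2 gives f = -3, negative; keep [1, 2]
z = 1.5 gives f = -0.25, negative; keep [1, 1.5]
z = 1.25 gives f = 0.5625, positive; keep [1.25, 1.5]
z = 1.375 gives f = 0.2031, positive; keep [1.375, 1.5]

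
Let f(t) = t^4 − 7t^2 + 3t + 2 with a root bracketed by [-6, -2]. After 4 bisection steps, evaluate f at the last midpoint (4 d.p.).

-1.9961

midpoint -4: f = 134 > 0 → [-4, -2]
midpoint -3: f = 11 > 0 → [-3, -2]
midpoint -2.5: f = -10.1875 < 0 → [-3, -2.5]
midpoint -2.75: f = -1.9961 < 0 → [-3, -2.75]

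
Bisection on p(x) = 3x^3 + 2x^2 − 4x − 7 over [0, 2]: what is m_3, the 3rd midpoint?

p(1) = -6 < 0, so the root lies in [1, 2]
p(1.5) = 1.625 > 0, so the root lies in [1, 1.5]
p(1.25) = -3.015625 < 0, so the root lies in [1.25, 1.5]

1.25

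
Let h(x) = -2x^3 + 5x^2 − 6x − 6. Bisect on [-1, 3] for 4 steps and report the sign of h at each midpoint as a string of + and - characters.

h(1) = -9 < 0, so the root lies in [-1, 1]
h(0) = -6 < 0, so the root lies in [-1, 0]
h(-0.5) = -1.5 < 0, so the root lies in [-1, -0.5]
h(-0.75) = 2.1562 > 0, so the root lies in [-0.75, -0.5]

---+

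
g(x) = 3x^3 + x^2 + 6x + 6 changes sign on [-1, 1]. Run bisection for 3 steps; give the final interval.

g(0) = 6 > 0, so the root lies in [-1, 0]
g(-0.5) = 2.875 > 0, so the root lies in [-1, -0.5]
g(-0.75) = 0.796875 > 0, so the root lies in [-1, -0.75]

[-1, -0.75]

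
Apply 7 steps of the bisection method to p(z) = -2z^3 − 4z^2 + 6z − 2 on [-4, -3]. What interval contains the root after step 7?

[-3.0859375, -3.078125]

midpoint -3.5: p = 13.75 > 0 → [-3.5, -3]
midpoint -3.25: p = 4.90625 > 0 → [-3.25, -3]
midpoint -3.125: p = 1.222656 > 0 → [-3.125, -3]
midpoint -3.0625: p = -0.4448 < 0 → [-3.125, -3.0625]
midpoint -3.09375: p = 0.3747 > 0 → [-3.09375, -3.0625]
midpoint -3.078125: p = -0.0386 < 0 → [-3.09375, -3.078125]
midpoint -3.0859375: p = 0.1672 > 0 → [-3.0859375, -3.078125]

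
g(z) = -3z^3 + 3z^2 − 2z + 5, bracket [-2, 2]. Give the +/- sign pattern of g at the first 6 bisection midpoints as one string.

++-++-

z = 0 gives g = 5, positive; keep [0, 2]
z = 1 gives g = 3, positive; keep [1, 2]
z = 1.5 gives g = -1.375, negative; keep [1, 1.5]
z = 1.25 gives g = 1.3281, positive; keep [1.25, 1.5]
z = 1.375 gives g = 0.123, positive; keep [1.375, 1.5]
z = 1.4375 gives g = -0.5872, negative; keep [1.375, 1.4375]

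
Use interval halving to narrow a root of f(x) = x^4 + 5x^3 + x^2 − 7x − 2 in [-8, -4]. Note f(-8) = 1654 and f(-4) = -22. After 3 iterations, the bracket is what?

f(-6) = 292 > 0, so the root lies in [-6, -4]
f(-5) = 58 > 0, so the root lies in [-5, -4]
f(-4.5) = 4.1875 > 0, so the root lies in [-4.5, -4]

[-4.5, -4]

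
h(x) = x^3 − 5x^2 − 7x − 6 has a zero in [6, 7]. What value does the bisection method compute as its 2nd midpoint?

m = 6.5, h(m) = 11.875 (+); new bracket [6, 6.5]
m = 6.25, h(m) = -0.921875 (−); new bracket [6.25, 6.5]

6.25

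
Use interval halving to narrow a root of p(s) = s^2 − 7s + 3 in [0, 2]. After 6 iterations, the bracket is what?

[0.4375, 0.46875]

m = 1, p(m) = -3 (−); new bracket [0, 1]
m = 0.5, p(m) = -0.25 (−); new bracket [0, 0.5]
m = 0.25, p(m) = 1.3125 (+); new bracket [0.25, 0.5]
m = 0.375, p(m) = 0.5156 (+); new bracket [0.375, 0.5]
m = 0.4375, p(m) = 0.1289 (+); new bracket [0.4375, 0.5]
m = 0.46875, p(m) = -0.0615 (−); new bracket [0.4375, 0.46875]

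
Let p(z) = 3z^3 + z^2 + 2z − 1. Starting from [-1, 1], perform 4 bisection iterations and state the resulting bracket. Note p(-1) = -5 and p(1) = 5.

[0.25, 0.375]

z = 0 gives p = -1, negative; keep [0, 1]
z = 0.5 gives p = 0.625, positive; keep [0, 0.5]
z = 0.25 gives p = -0.390625, negative; keep [0.25, 0.5]
z = 0.375 gives p = 0.0488, positive; keep [0.25, 0.375]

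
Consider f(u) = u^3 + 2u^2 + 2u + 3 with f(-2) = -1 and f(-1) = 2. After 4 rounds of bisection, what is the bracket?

f(-1.5) = 1.125 > 0, so the root lies in [-2, -1.5]
f(-1.75) = 0.265625 > 0, so the root lies in [-2, -1.75]
f(-1.875) = -0.310547 < 0, so the root lies in [-1.875, -1.75]
f(-1.8125) = -0.009 < 0, so the root lies in [-1.8125, -1.75]

[-1.8125, -1.75]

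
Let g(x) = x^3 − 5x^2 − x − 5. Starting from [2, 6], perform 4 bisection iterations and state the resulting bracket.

[5.25, 5.5]

m = 4, g(m) = -25 (−); new bracket [4, 6]
m = 5, g(m) = -10 (−); new bracket [5, 6]
m = 5.5, g(m) = 4.625 (+); new bracket [5, 5.5]
m = 5.25, g(m) = -3.3594 (−); new bracket [5.25, 5.5]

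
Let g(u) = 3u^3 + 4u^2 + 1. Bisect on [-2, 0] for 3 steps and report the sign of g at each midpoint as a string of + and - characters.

+-+

midpoint -1: g = 2 > 0 → [-2, -1]
midpoint -1.5: g = -0.125 < 0 → [-1.5, -1]
midpoint -1.25: g = 1.390625 > 0 → [-1.5, -1.25]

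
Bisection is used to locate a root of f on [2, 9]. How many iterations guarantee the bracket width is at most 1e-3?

13

Width after n steps is 7/2^n. Need 2^n ≥ 7/1e-3 = 7000.
2^12 = 4096 < 7000 ≤ 2^13 = 8192, so n = 13.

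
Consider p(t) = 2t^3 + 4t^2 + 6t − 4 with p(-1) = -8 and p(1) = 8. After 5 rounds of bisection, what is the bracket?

m = 0, p(m) = -4 (−); new bracket [0, 1]
m = 0.5, p(m) = 0.25 (+); new bracket [0, 0.5]
m = 0.25, p(m) = -2.21875 (−); new bracket [0.25, 0.5]
m = 0.375, p(m) = -1.082 (−); new bracket [0.375, 0.5]
m = 0.4375, p(m) = -0.4419 (−); new bracket [0.4375, 0.5]

[0.4375, 0.5]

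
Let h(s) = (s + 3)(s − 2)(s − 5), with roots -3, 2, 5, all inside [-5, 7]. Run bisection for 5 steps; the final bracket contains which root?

m = 1, h(m) = 16 (+); new bracket [-5, 1]
m = -2, h(m) = 28 (+); new bracket [-5, -2]
m = -3.5, h(m) = -23.375 (−); new bracket [-3.5, -2]
m = -2.75, h(m) = 9.2031 (+); new bracket [-3.5, -2.75]
m = -3.125, h(m) = -5.2051 (−); new bracket [-3.125, -2.75]

-3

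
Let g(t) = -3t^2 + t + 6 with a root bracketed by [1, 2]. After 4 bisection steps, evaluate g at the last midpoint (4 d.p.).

0.2383

midpoint 1.5: g = 0.75 > 0 → [1.5, 2]
midpoint 1.75: g = -1.4375 < 0 → [1.5, 1.75]
midpoint 1.625: g = -0.296875 < 0 → [1.5, 1.625]
midpoint 1.5625: g = 0.2383 > 0 → [1.5625, 1.625]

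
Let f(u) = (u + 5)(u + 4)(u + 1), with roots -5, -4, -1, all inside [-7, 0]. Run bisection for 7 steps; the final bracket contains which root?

u = -3.5 gives f = -1.875, negative; keep [-3.5, 0]
u = -1.75 gives f = -5.484375, negative; keep [-1.75, 0]
u = -0.875 gives f = 1.611328, positive; keep [-1.75, -0.875]
u = -1.3125 gives f = -3.0969, negative; keep [-1.3125, -0.875]
u = -1.09375 gives f = -1.0643, negative; keep [-1.09375, -0.875]
u = -0.984375 gives f = 0.1892, positive; keep [-1.09375, -0.984375]
u = -1.0390625 gives f = -0.4581, negative; keep [-1.0390625, -0.984375]

-1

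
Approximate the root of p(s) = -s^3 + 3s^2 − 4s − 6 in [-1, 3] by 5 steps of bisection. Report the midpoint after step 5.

s = 1 gives p = -8, negative; keep [-1, 1]
s = 0 gives p = -6, negative; keep [-1, 0]
s = -0.5 gives p = -3.125, negative; keep [-1, -0.5]
s = -0.75 gives p = -0.8906, negative; keep [-1, -0.75]
s = -0.875 gives p = 0.4668, positive; keep [-0.875, -0.75]

-0.875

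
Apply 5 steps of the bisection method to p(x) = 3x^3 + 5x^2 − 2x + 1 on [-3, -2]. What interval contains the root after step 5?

[-2.09375, -2.0625]

p(-2.5) = -9.625 < 0, so the root lies in [-2.5, -2]
p(-2.25) = -3.359375 < 0, so the root lies in [-2.25, -2]
p(-2.125) = -0.958984 < 0, so the root lies in [-2.125, -2]
p(-2.0625) = 0.0735 > 0, so the root lies in [-2.125, -2.0625]
p(-2.09375) = -0.4292 < 0, so the root lies in [-2.09375, -2.0625]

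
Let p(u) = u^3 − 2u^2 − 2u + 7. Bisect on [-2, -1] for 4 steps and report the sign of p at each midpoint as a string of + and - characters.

+-+-

u = -1.5 gives p = 2.125, positive; keep [-2, -1.5]
u = -1.75 gives p = -0.984375, negative; keep [-1.75, -1.5]
u = -1.625 gives p = 0.677734, positive; keep [-1.75, -1.625]
u = -1.6875 gives p = -0.1257, negative; keep [-1.6875, -1.625]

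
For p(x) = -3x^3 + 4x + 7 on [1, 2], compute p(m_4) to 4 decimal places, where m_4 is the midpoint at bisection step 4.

midpoint 1.5: p = 2.875 > 0 → [1.5, 2]
midpoint 1.75: p = -2.078125 < 0 → [1.5, 1.75]
midpoint 1.625: p = 0.626953 > 0 → [1.625, 1.75]
midpoint 1.6875: p = -0.6663 < 0 → [1.625, 1.6875]

-0.6663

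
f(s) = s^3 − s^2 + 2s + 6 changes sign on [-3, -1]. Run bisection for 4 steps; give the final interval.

midpoint -2: f = -10 < 0 → [-2, -1]
midpoint -1.5: f = -2.625 < 0 → [-1.5, -1]
midpoint -1.25: f = -0.015625 < 0 → [-1.25, -1]
midpoint -1.125: f = 1.0605 > 0 → [-1.25, -1.125]

[-1.25, -1.125]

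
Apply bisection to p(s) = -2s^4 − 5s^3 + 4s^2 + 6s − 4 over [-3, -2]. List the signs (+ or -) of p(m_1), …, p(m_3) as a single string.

p(-2.5) = 6 > 0, so the root lies in [-3, -2.5]
p(-2.75) = -0.648438 < 0, so the root lies in [-2.75, -2.5]
p(-2.625) = 3.290527 > 0, so the root lies in [-2.75, -2.625]

+-+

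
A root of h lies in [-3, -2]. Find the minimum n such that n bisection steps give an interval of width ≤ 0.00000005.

25

Width after n steps is 1/2^n. Need 2^n ≥ 1/0.00000005 = 20000000.
2^24 = 16777216 < 20000000 ≤ 2^25 = 33554432, so n = 25.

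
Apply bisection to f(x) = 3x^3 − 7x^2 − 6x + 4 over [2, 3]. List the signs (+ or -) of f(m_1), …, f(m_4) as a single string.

midpoint 2.5: f = -7.875 < 0 → [2.5, 3]
midpoint 2.75: f = -3.046875 < 0 → [2.75, 3]
midpoint 2.875: f = 0.181641 > 0 → [2.75, 2.875]
midpoint 2.8125: f = -1.5042 < 0 → [2.8125, 2.875]

--+-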